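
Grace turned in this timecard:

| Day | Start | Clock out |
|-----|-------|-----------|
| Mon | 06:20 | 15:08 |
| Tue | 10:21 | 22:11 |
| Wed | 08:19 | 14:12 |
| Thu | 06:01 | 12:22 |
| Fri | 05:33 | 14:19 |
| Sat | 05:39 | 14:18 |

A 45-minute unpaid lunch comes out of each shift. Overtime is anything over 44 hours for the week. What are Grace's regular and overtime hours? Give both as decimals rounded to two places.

Mon: 06:20–15:08 = 8 h 48 min; less 45 min break → 8 h 3 min
Tue: 10:21–22:11 = 11 h 50 min; less 45 min break → 11 h 5 min
Wed: 08:19–14:12 = 5 h 53 min; less 45 min break → 5 h 8 min
Thu: 06:01–12:22 = 6 h 21 min; less 45 min break → 5 h 36 min
Fri: 05:33–14:19 = 8 h 46 min; less 45 min break → 8 h 1 min
Sat: 05:39–14:18 = 8 h 39 min; less 45 min break → 7 h 54 min
Total worked: 45 h 47 min = 45.78 h.
Threshold 44 h → overtime 1 h 47 min, regular 44 h 0 min.

Regular 44.00 hours, overtime 1.78 hours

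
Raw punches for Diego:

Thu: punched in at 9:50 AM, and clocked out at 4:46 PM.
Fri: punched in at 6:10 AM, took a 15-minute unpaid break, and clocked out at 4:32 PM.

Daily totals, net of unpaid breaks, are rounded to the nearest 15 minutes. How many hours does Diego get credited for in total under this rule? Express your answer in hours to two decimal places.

Thu: 9:50 AM–4:46 PM = 6 h 56 min → rounds to 7 h 0 min
Fri: 6:10 AM–4:32 PM = 10 h 22 min − 15 min = 10 h 7 min → rounds to 10 h 0 min
Total credited: 17 h 0 min.

17.00 hours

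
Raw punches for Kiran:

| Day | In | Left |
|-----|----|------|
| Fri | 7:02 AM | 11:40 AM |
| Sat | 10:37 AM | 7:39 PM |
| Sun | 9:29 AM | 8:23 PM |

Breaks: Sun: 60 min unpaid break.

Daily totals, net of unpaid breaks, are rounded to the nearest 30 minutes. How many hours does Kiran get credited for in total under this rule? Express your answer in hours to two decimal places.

Fri: 7:02 AM–11:40 AM = 4 h 38 min → rounds to 4 h 30 min
Sat: 10:37 AM–7:39 PM = 9 h 2 min → rounds to 9 h 0 min
Sun: 9:29 AM–8:23 PM = 10 h 54 min − 60 min = 9 h 54 min → rounds to 10 h 0 min
Total credited: 23 h 30 min.

23.50 hours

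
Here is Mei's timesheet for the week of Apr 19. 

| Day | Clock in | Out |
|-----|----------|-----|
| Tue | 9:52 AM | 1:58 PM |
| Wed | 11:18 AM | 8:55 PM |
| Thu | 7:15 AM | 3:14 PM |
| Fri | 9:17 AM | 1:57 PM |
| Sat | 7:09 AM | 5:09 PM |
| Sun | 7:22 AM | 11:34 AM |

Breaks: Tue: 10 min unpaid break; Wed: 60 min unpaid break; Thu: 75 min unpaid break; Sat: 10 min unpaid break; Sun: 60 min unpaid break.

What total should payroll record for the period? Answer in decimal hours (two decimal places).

Tue: 9:52 AM–1:58 PM = 4 h 6 min; less 10 min break → 3 h 56 min
Wed: 11:18 AM–8:55 PM = 9 h 37 min; less 60 min break → 8 h 37 min
Thu: 7:15 AM–3:14 PM = 7 h 59 min; less 75 min break → 6 h 44 min
Fri: 9:17 AM–1:57 PM = 4 h 40 min
Sat: 7:09 AM–5:09 PM = 10 h 0 min; less 10 min break → 9 h 50 min
Sun: 7:22 AM–11:34 AM = 4 h 12 min; less 60 min break → 3 h 12 min
Total: 3 h 56 min + 8 h 37 min + 6 h 44 min + 4 h 40 min + 9 h 50 min + 3 h 12 min = 36 h 59 min.

36.98 hours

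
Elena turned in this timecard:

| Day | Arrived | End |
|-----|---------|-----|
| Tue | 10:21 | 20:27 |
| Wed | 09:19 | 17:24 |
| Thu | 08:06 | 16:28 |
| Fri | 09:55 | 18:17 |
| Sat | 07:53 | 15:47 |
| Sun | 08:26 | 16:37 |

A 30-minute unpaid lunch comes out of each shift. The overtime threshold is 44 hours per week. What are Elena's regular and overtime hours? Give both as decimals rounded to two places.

Tue: 10:21–20:27 = 10 h 6 min; less 30 min break → 9 h 36 min
Wed: 09:19–17:24 = 8 h 5 min; less 30 min break → 7 h 35 min
Thu: 08:06–16:28 = 8 h 22 min; less 30 min break → 7 h 52 min
Fri: 09:55–18:17 = 8 h 22 min; less 30 min break → 7 h 52 min
Sat: 07:53–15:47 = 7 h 54 min; less 30 min break → 7 h 24 min
Sun: 08:26–16:37 = 8 h 11 min; less 30 min break → 7 h 41 min
Total worked: 48 h 0 min = 48.00 h.
Threshold 44 h → overtime 4 h 0 min, regular 44 h 0 min.

Regular 44.00 hours, overtime 4.00 hours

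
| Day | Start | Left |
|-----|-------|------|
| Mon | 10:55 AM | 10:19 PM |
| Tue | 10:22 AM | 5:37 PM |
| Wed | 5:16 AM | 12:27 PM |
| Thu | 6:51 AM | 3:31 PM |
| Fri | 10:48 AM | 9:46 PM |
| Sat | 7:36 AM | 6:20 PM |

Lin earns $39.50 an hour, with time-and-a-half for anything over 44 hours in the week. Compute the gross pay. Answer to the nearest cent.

$2460.85

Mon: 10:55 AM–10:19 PM = 11 h 24 min
Tue: 10:22 AM–5:37 PM = 7 h 15 min
Wed: 5:16 AM–12:27 PM = 7 h 11 min
Thu: 6:51 AM–3:31 PM = 8 h 40 min
Fri: 10:48 AM–9:46 PM = 10 h 58 min
Sat: 7:36 AM–6:20 PM = 10 h 44 min
Total worked: 56 h 12 min = 3372 min.
Regular 44 h 0 min = 2640 min at $39.50/h; overtime 12 h 12 min = 732 min at $59.25/h.
Pay = (2640 × $39.50 + 732 × $59.25) ÷ 60 = $2460.85.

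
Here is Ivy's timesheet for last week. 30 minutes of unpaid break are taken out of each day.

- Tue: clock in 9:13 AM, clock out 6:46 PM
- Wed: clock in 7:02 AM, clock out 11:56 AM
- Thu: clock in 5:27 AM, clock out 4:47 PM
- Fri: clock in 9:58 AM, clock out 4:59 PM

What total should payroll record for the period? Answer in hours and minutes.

30 h 48 min

Tue: 9:13 AM–6:46 PM = 9 h 33 min; less 30 min break → 9 h 3 min
Wed: 7:02 AM–11:56 AM = 4 h 54 min; less 30 min break → 4 h 24 min
Thu: 5:27 AM–4:47 PM = 11 h 20 min; less 30 min break → 10 h 50 min
Fri: 9:58 AM–4:59 PM = 7 h 1 min; less 30 min break → 6 h 31 min
Total: 9 h 3 min + 4 h 24 min + 10 h 50 min + 6 h 31 min = 30 h 48 min.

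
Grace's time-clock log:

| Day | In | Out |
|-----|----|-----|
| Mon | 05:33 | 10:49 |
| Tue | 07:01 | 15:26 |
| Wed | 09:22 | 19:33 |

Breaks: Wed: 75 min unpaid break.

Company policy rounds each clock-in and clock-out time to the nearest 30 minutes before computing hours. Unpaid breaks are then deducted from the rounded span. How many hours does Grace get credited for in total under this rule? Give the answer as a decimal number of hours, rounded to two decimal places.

Mon: in 05:33→05:30, out 10:49→11:00; 5 h 30 min
Tue: in 07:01→07:00, out 15:26→15:30; 8 h 30 min
Wed: in 09:22→09:30, out 19:33→19:30; 10 h 0 min − 75 min = 8 h 45 min
Total credited: 22 h 45 min.

22.75 hours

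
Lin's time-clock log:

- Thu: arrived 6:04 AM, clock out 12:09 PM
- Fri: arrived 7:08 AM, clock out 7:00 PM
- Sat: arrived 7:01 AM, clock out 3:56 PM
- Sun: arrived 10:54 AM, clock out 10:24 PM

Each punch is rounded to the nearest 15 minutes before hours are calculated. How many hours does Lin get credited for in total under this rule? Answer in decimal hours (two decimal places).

38.50 hours

Thu: in 6:04 AM→6:00 AM, out 12:09 PM→12:15 PM; 6 h 15 min
Fri: in 7:08 AM→7:15 AM, out 7:00 PM→7:00 PM; 11 h 45 min
Sat: in 7:01 AM→7:00 AM, out 3:56 PM→4:00 PM; 9 h 0 min
Sun: in 10:54 AM→11:00 AM, out 10:24 PM→10:30 PM; 11 h 30 min
Total credited: 38 h 30 min.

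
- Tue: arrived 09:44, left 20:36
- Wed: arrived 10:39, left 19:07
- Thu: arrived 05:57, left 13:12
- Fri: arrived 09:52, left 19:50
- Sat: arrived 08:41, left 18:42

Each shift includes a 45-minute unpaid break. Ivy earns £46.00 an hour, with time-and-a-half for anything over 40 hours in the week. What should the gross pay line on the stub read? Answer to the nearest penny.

Tue: 09:44–20:36 = 10 h 52 min; less 45 min break → 10 h 7 min
Wed: 10:39–19:07 = 8 h 28 min; less 45 min break → 7 h 43 min
Thu: 05:57–13:12 = 7 h 15 min; less 45 min break → 6 h 30 min
Fri: 09:52–19:50 = 9 h 58 min; less 45 min break → 9 h 13 min
Sat: 08:41–18:42 = 10 h 1 min; less 45 min break → 9 h 16 min
Total worked: 42 h 49 min = 2569 min.
Regular 40 h 0 min = 2400 min at £46.00/h; overtime 2 h 49 min = 169 min at £69.00/h.
Pay = (2400 × £46.00 + 169 × £69.00) ÷ 60 = £2034.35.

£2034.35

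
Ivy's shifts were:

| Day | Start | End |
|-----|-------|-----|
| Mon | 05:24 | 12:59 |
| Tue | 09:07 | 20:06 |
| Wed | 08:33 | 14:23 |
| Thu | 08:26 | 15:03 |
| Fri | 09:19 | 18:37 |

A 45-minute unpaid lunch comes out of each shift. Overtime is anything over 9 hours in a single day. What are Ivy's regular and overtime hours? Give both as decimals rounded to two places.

Regular 35.33 hours, overtime 1.23 hours

Mon: 05:24–12:59 = 7 h 35 min; less 45 min break → 6 h 50 min
Tue: 09:07–20:06 = 10 h 59 min; less 45 min break → 10 h 14 min
Wed: 08:33–14:23 = 5 h 50 min; less 45 min break → 5 h 5 min
Thu: 08:26–15:03 = 6 h 37 min; less 45 min break → 5 h 52 min
Fri: 09:19–18:37 = 9 h 18 min; less 45 min break → 8 h 33 min
Mon reg 6 h 50 min / OT 0 h 0 min; Tue reg 9 h 0 min / OT 1 h 14 min; Wed reg 5 h 5 min / OT 0 h 0 min; Thu reg 5 h 52 min / OT 0 h 0 min; Fri reg 8 h 33 min / OT 0 h 0 min.
Totals: regular 35 h 20 min, overtime 1 h 14 min.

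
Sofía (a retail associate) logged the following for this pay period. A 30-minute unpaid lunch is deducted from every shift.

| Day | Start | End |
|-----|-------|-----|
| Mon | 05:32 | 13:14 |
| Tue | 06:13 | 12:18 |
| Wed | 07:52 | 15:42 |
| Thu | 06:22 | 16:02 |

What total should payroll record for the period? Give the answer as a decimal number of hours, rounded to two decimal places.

29.28 hours

Mon: 05:32–13:14 = 7 h 42 min; less 30 min break → 7 h 12 min
Tue: 06:13–12:18 = 6 h 5 min; less 30 min break → 5 h 35 min
Wed: 07:52–15:42 = 7 h 50 min; less 30 min break → 7 h 20 min
Thu: 06:22–16:02 = 9 h 40 min; less 30 min break → 9 h 10 min
Total: 7 h 12 min + 5 h 35 min + 7 h 20 min + 9 h 10 min = 29 h 17 min.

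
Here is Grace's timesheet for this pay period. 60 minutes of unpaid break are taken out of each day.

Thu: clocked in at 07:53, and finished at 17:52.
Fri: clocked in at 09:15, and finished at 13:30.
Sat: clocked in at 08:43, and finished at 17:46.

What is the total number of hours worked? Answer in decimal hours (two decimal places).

Thu: 07:53–17:52 = 9 h 59 min; less 60 min break → 8 h 59 min
Fri: 09:15–13:30 = 4 h 15 min; less 60 min break → 3 h 15 min
Sat: 08:43–17:46 = 9 h 3 min; less 60 min break → 8 h 3 min
Total: 8 h 59 min + 3 h 15 min + 8 h 3 min = 20 h 17 min.

20.28 hours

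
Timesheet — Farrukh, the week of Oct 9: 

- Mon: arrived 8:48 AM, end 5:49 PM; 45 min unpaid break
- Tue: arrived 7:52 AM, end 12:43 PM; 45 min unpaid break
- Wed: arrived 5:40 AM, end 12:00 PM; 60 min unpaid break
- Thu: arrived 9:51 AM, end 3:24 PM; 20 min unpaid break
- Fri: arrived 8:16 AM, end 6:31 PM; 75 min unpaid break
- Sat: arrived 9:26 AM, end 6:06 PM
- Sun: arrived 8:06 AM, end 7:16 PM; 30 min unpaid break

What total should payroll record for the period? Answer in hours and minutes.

51 h 15 min

Mon: 8:48 AM–5:49 PM = 9 h 1 min; less 45 min break → 8 h 16 min
Tue: 7:52 AM–12:43 PM = 4 h 51 min; less 45 min break → 4 h 6 min
Wed: 5:40 AM–12:00 PM = 6 h 20 min; less 60 min break → 5 h 20 min
Thu: 9:51 AM–3:24 PM = 5 h 33 min; less 20 min break → 5 h 13 min
Fri: 8:16 AM–6:31 PM = 10 h 15 min; less 75 min break → 9 h 0 min
Sat: 9:26 AM–6:06 PM = 8 h 40 min
Sun: 8:06 AM–7:16 PM = 11 h 10 min; less 30 min break → 10 h 40 min
Total: 8 h 16 min + 4 h 6 min + 5 h 20 min + 5 h 13 min + 9 h 0 min + 8 h 40 min + 10 h 40 min = 51 h 15 min.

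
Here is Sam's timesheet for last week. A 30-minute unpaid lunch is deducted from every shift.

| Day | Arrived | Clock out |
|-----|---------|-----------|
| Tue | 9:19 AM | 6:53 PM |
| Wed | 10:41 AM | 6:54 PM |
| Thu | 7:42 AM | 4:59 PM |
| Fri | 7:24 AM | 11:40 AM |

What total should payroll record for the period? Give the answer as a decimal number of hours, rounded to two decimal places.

29.33 hours

Tue: 9:19 AM–6:53 PM = 9 h 34 min; less 30 min break → 9 h 4 min
Wed: 10:41 AM–6:54 PM = 8 h 13 min; less 30 min break → 7 h 43 min
Thu: 7:42 AM–4:59 PM = 9 h 17 min; less 30 min break → 8 h 47 min
Fri: 7:24 AM–11:40 AM = 4 h 16 min; less 30 min break → 3 h 46 min
Total: 9 h 4 min + 7 h 43 min + 8 h 47 min + 3 h 46 min = 29 h 20 min.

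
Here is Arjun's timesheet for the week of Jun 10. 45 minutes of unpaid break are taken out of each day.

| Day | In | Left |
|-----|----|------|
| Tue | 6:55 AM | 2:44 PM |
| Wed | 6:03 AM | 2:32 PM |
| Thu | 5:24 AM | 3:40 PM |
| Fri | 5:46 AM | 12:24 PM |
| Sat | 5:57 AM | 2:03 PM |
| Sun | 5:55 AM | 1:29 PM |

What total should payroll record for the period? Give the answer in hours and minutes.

44 h 22 min

Tue: 6:55 AM–2:44 PM = 7 h 49 min; less 45 min break → 7 h 4 min
Wed: 6:03 AM–2:32 PM = 8 h 29 min; less 45 min break → 7 h 44 min
Thu: 5:24 AM–3:40 PM = 10 h 16 min; less 45 min break → 9 h 31 min
Fri: 5:46 AM–12:24 PM = 6 h 38 min; less 45 min break → 5 h 53 min
Sat: 5:57 AM–2:03 PM = 8 h 6 min; less 45 min break → 7 h 21 min
Sun: 5:55 AM–1:29 PM = 7 h 34 min; less 45 min break → 6 h 49 min
Total: 7 h 4 min + 7 h 44 min + 9 h 31 min + 5 h 53 min + 7 h 21 min + 6 h 49 min = 44 h 22 min.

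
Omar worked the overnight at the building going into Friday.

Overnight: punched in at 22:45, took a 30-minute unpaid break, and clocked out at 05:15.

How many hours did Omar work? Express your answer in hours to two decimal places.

Overnight: 22:45 → midnight = 1 h 15 min; midnight → 05:15 = 5 h 15 min; span 6 h 30 min; less 30 min break → 6 h 0 min

6.00 hours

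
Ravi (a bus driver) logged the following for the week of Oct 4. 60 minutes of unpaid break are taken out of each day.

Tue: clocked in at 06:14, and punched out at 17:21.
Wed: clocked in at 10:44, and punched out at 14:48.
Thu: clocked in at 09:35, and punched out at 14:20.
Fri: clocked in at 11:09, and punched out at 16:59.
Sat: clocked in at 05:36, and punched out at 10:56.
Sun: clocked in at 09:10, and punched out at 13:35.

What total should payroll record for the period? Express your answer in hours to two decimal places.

29.52 hours

Tue: 06:14–17:21 = 11 h 7 min; less 60 min break → 10 h 7 min
Wed: 10:44–14:48 = 4 h 4 min; less 60 min break → 3 h 4 min
Thu: 09:35–14:20 = 4 h 45 min; less 60 min break → 3 h 45 min
Fri: 11:09–16:59 = 5 h 50 min; less 60 min break → 4 h 50 min
Sat: 05:36–10:56 = 5 h 20 min; less 60 min break → 4 h 20 min
Sun: 09:10–13:35 = 4 h 25 min; less 60 min break → 3 h 25 min
Total: 10 h 7 min + 3 h 4 min + 3 h 45 min + 4 h 50 min + 4 h 20 min + 3 h 25 min = 29 h 31 min.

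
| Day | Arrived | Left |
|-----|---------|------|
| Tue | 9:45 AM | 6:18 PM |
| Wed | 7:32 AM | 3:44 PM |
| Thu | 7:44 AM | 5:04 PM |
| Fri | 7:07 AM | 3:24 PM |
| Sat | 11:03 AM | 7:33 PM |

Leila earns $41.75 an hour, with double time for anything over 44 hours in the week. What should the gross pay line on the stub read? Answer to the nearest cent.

$1789.68

Tue: 9:45 AM–6:18 PM = 8 h 33 min
Wed: 7:32 AM–3:44 PM = 8 h 12 min
Thu: 7:44 AM–5:04 PM = 9 h 20 min
Fri: 7:07 AM–3:24 PM = 8 h 17 min
Sat: 11:03 AM–7:33 PM = 8 h 30 min
Total worked: 42 h 52 min = 2572 min.
Regular 42 h 52 min = 2572 min at $41.75/h; overtime 0 h 0 min = 0 min at $83.50/h.
Pay = (2572 × $41.75 + 0 × $83.50) ÷ 60 = $1789.68.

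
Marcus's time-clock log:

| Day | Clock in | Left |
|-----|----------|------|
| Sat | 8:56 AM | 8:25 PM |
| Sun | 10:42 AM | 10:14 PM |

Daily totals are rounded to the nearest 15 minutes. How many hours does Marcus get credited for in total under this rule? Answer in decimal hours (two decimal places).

23.00 hours

Sat: 8:56 AM–8:25 PM = 11 h 29 min → rounds to 11 h 30 min
Sun: 10:42 AM–10:14 PM = 11 h 32 min → rounds to 11 h 30 min
Total credited: 23 h 0 min.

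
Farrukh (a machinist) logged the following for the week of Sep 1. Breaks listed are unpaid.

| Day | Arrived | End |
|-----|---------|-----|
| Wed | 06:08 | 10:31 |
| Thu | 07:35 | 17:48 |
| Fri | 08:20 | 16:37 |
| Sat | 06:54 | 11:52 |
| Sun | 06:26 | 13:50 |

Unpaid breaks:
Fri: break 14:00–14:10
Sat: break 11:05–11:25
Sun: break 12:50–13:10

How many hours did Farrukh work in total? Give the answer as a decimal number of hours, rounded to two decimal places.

Wed: 06:08–10:31 = 4 h 23 min
Thu: 07:35–17:48 = 10 h 13 min
Fri: 08:20–16:37 = 8 h 17 min; less 10 min break → 8 h 7 min
Sat: 06:54–11:52 = 4 h 58 min; less 20 min break → 4 h 38 min
Sun: 06:26–13:50 = 7 h 24 min; less 20 min break → 7 h 4 min
Total: 4 h 23 min + 10 h 13 min + 8 h 7 min + 4 h 38 min + 7 h 4 min = 34 h 25 min.

34.42 hours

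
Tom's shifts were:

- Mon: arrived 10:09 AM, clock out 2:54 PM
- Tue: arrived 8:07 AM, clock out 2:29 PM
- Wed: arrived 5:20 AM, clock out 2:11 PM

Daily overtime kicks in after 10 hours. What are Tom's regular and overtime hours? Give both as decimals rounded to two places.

Mon: 10:09 AM–2:54 PM = 4 h 45 min
Tue: 8:07 AM–2:29 PM = 6 h 22 min
Wed: 5:20 AM–2:11 PM = 8 h 51 min
Mon reg 4 h 45 min / OT 0 h 0 min; Tue reg 6 h 22 min / OT 0 h 0 min; Wed reg 8 h 51 min / OT 0 h 0 min.
Totals: regular 19 h 58 min, overtime 0 h 0 min.

Regular 19.97 hours, overtime 0.00 hours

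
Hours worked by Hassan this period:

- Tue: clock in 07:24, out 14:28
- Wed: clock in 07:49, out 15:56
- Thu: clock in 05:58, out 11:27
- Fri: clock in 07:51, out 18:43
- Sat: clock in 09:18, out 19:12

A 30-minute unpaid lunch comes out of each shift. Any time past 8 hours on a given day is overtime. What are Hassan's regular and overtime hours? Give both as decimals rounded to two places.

Tue: 07:24–14:28 = 7 h 4 min; less 30 min break → 6 h 34 min
Wed: 07:49–15:56 = 8 h 7 min; less 30 min break → 7 h 37 min
Thu: 05:58–11:27 = 5 h 29 min; less 30 min break → 4 h 59 min
Fri: 07:51–18:43 = 10 h 52 min; less 30 min break → 10 h 22 min
Sat: 09:18–19:12 = 9 h 54 min; less 30 min break → 9 h 24 min
Tue reg 6 h 34 min / OT 0 h 0 min; Wed reg 7 h 37 min / OT 0 h 0 min; Thu reg 4 h 59 min / OT 0 h 0 min; Fri reg 8 h 0 min / OT 2 h 22 min; Sat reg 8 h 0 min / OT 1 h 24 min.
Totals: regular 35 h 10 min, overtime 3 h 46 min.

Regular 35.17 hours, overtime 3.77 hours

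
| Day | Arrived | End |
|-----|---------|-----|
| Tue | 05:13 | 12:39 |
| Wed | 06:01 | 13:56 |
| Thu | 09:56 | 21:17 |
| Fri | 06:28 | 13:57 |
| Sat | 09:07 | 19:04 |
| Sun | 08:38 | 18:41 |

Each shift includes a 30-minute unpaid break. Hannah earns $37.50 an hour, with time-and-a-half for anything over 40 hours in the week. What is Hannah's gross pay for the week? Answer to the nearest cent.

$2129.06

Tue: 05:13–12:39 = 7 h 26 min; less 30 min break → 6 h 56 min
Wed: 06:01–13:56 = 7 h 55 min; less 30 min break → 7 h 25 min
Thu: 09:56–21:17 = 11 h 21 min; less 30 min break → 10 h 51 min
Fri: 06:28–13:57 = 7 h 29 min; less 30 min break → 6 h 59 min
Sat: 09:07–19:04 = 9 h 57 min; less 30 min break → 9 h 27 min
Sun: 08:38–18:41 = 10 h 3 min; less 30 min break → 9 h 33 min
Total worked: 51 h 11 min = 3071 min.
Regular 40 h 0 min = 2400 min at $37.50/h; overtime 11 h 11 min = 671 min at $56.25/h.
Pay = (2400 × $37.50 + 671 × $56.25) ÷ 60 = $2129.06.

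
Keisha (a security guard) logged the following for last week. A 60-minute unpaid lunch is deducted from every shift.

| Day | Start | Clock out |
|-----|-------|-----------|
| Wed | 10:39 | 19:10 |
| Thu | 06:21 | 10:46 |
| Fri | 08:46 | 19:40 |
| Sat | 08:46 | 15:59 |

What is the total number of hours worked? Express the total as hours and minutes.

Wed: 10:39–19:10 = 8 h 31 min; less 60 min break → 7 h 31 min
Thu: 06:21–10:46 = 4 h 25 min; less 60 min break → 3 h 25 min
Fri: 08:46–19:40 = 10 h 54 min; less 60 min break → 9 h 54 min
Sat: 08:46–15:59 = 7 h 13 min; less 60 min break → 6 h 13 min
Total: 7 h 31 min + 3 h 25 min + 9 h 54 min + 6 h 13 min = 27 h 3 min.

27 h 3 min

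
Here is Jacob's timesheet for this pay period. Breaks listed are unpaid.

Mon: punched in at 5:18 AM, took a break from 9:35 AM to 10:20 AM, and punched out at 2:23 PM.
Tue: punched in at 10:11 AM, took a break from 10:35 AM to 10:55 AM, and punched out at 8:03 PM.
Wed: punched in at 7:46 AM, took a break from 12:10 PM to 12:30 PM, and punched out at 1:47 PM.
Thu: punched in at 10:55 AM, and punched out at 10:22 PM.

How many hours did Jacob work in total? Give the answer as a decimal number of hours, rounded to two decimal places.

Mon: 5:18 AM–2:23 PM = 9 h 5 min; less 45 min break → 8 h 20 min
Tue: 10:11 AM–8:03 PM = 9 h 52 min; less 20 min break → 9 h 32 min
Wed: 7:46 AM–1:47 PM = 6 h 1 min; less 20 min break → 5 h 41 min
Thu: 10:55 AM–10:22 PM = 11 h 27 min
Total: 8 h 20 min + 9 h 32 min + 5 h 41 min + 11 h 27 min = 35 h 0 min.

35.00 hours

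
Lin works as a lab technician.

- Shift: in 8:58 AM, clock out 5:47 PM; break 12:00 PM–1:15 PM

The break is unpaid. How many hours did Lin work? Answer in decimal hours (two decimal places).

Shift: 8:58 AM–5:47 PM = 8 h 49 min; less 75 min break → 7 h 34 min

7.57 hours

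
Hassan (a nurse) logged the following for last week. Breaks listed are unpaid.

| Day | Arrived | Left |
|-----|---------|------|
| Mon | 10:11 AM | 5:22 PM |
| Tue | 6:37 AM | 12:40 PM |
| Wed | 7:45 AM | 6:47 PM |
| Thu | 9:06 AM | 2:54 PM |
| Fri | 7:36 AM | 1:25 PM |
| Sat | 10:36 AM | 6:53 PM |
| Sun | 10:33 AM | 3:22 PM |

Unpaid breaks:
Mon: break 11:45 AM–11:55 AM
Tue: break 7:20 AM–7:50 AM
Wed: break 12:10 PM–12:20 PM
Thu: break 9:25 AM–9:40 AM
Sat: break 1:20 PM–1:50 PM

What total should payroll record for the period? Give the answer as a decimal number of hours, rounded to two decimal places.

Mon: 10:11 AM–5:22 PM = 7 h 11 min; less 10 min break → 7 h 1 min
Tue: 6:37 AM–12:40 PM = 6 h 3 min; less 30 min break → 5 h 33 min
Wed: 7:45 AM–6:47 PM = 11 h 2 min; less 10 min break → 10 h 52 min
Thu: 9:06 AM–2:54 PM = 5 h 48 min; less 15 min break → 5 h 33 min
Fri: 7:36 AM–1:25 PM = 5 h 49 min
Sat: 10:36 AM–6:53 PM = 8 h 17 min; less 30 min break → 7 h 47 min
Sun: 10:33 AM–3:22 PM = 4 h 49 min
Total: 7 h 1 min + 5 h 33 min + 10 h 52 min + 5 h 33 min + 5 h 49 min + 7 h 47 min + 4 h 49 min = 47 h 24 min.

47.40 hours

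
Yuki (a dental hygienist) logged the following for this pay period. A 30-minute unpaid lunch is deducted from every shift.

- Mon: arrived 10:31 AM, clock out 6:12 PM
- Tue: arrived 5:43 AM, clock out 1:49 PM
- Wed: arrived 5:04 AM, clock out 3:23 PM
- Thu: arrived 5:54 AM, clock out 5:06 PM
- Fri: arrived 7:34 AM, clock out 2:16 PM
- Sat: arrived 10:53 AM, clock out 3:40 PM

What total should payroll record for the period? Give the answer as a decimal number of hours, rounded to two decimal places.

45.78 hours

Mon: 10:31 AM–6:12 PM = 7 h 41 min; less 30 min break → 7 h 11 min
Tue: 5:43 AM–1:49 PM = 8 h 6 min; less 30 min break → 7 h 36 min
Wed: 5:04 AM–3:23 PM = 10 h 19 min; less 30 min break → 9 h 49 min
Thu: 5:54 AM–5:06 PM = 11 h 12 min; less 30 min break → 10 h 42 min
Fri: 7:34 AM–2:16 PM = 6 h 42 min; less 30 min break → 6 h 12 min
Sat: 10:53 AM–3:40 PM = 4 h 47 min; less 30 min break → 4 h 17 min
Total: 7 h 11 min + 7 h 36 min + 9 h 49 min + 10 h 42 min + 6 h 12 min + 4 h 17 min = 45 h 47 min.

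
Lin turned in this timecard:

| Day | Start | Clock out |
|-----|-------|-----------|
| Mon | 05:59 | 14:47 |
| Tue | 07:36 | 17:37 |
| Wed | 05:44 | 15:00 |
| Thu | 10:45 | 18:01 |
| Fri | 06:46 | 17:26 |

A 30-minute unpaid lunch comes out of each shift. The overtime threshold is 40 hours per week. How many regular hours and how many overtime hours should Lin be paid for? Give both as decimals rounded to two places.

Mon: 05:59–14:47 = 8 h 48 min; less 30 min break → 8 h 18 min
Tue: 07:36–17:37 = 10 h 1 min; less 30 min break → 9 h 31 min
Wed: 05:44–15:00 = 9 h 16 min; less 30 min break → 8 h 46 min
Thu: 10:45–18:01 = 7 h 16 min; less 30 min break → 6 h 46 min
Fri: 06:46–17:26 = 10 h 40 min; less 30 min break → 10 h 10 min
Total worked: 43 h 31 min = 43.52 h.
Threshold 40 h → overtime 3 h 31 min, regular 40 h 0 min.

Regular 40.00 hours, overtime 3.52 hours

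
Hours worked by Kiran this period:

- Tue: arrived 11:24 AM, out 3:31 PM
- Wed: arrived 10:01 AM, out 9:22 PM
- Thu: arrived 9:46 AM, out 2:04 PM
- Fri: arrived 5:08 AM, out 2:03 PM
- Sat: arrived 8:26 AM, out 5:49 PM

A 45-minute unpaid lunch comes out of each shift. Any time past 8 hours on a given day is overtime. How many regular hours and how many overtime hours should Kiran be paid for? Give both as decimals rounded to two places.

Tue: 11:24 AM–3:31 PM = 4 h 7 min; less 45 min break → 3 h 22 min
Wed: 10:01 AM–9:22 PM = 11 h 21 min; less 45 min break → 10 h 36 min
Thu: 9:46 AM–2:04 PM = 4 h 18 min; less 45 min break → 3 h 33 min
Fri: 5:08 AM–2:03 PM = 8 h 55 min; less 45 min break → 8 h 10 min
Sat: 8:26 AM–5:49 PM = 9 h 23 min; less 45 min break → 8 h 38 min
Tue reg 3 h 22 min / OT 0 h 0 min; Wed reg 8 h 0 min / OT 2 h 36 min; Thu reg 3 h 33 min / OT 0 h 0 min; Fri reg 8 h 0 min / OT 0 h 10 min; Sat reg 8 h 0 min / OT 0 h 38 min.
Totals: regular 30 h 55 min, overtime 3 h 24 min.

Regular 30.92 hours, overtime 3.40 hours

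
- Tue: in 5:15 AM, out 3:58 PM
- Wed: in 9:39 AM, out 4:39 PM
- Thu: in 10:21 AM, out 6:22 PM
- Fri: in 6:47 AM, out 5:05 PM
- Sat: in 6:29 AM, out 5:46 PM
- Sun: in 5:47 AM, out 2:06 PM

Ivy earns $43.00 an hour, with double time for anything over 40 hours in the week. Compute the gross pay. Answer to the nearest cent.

Tue: 5:15 AM–3:58 PM = 10 h 43 min
Wed: 9:39 AM–4:39 PM = 7 h 0 min
Thu: 10:21 AM–6:22 PM = 8 h 1 min
Fri: 6:47 AM–5:05 PM = 10 h 18 min
Sat: 6:29 AM–5:46 PM = 11 h 17 min
Sun: 5:47 AM–2:06 PM = 8 h 19 min
Total worked: 55 h 38 min = 3338 min.
Regular 40 h 0 min = 2400 min at $43.00/h; overtime 15 h 38 min = 938 min at $86.00/h.
Pay = (2400 × $43.00 + 938 × $86.00) ÷ 60 = $3064.47.

$3064.47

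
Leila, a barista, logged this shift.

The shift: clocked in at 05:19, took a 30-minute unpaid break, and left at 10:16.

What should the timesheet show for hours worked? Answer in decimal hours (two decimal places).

4.45 hours

The shift: 05:19–10:16 = 4 h 57 min; less 30 min break → 4 h 27 min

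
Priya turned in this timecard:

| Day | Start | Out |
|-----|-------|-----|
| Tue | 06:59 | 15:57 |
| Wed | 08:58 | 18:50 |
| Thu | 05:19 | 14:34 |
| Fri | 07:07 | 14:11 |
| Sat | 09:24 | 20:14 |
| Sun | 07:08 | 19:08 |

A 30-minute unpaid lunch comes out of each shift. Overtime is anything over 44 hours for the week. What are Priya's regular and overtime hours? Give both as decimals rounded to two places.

Tue: 06:59–15:57 = 8 h 58 min; less 30 min break → 8 h 28 min
Wed: 08:58–18:50 = 9 h 52 min; less 30 min break → 9 h 22 min
Thu: 05:19–14:34 = 9 h 15 min; less 30 min break → 8 h 45 min
Fri: 07:07–14:11 = 7 h 4 min; less 30 min break → 6 h 34 min
Sat: 09:24–20:14 = 10 h 50 min; less 30 min break → 10 h 20 min
Sun: 07:08–19:08 = 12 h 0 min; less 30 min break → 11 h 30 min
Total worked: 54 h 59 min = 54.98 h.
Threshold 44 h → overtime 10 h 59 min, regular 44 h 0 min.

Regular 44.00 hours, overtime 10.98 hours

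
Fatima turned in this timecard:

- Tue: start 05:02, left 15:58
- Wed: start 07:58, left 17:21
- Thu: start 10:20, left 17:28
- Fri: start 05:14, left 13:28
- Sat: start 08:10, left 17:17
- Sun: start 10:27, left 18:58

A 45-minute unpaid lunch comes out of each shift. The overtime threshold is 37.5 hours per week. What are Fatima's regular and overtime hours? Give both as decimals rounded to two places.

Regular 37.50 hours, overtime 11.32 hours

Tue: 05:02–15:58 = 10 h 56 min; less 45 min break → 10 h 11 min
Wed: 07:58–17:21 = 9 h 23 min; less 45 min break → 8 h 38 min
Thu: 10:20–17:28 = 7 h 8 min; less 45 min break → 6 h 23 min
Fri: 05:14–13:28 = 8 h 14 min; less 45 min break → 7 h 29 min
Sat: 08:10–17:17 = 9 h 7 min; less 45 min break → 8 h 22 min
Sun: 10:27–18:58 = 8 h 31 min; less 45 min break → 7 h 46 min
Total worked: 48 h 49 min = 48.82 h.
Threshold 37.5 h → overtime 11 h 19 min, regular 37 h 30 min.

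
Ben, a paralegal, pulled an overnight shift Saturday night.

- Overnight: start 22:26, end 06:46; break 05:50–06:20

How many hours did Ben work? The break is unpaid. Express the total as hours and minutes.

Overnight: 22:26 → midnight = 1 h 34 min; midnight → 06:46 = 6 h 46 min; span 8 h 20 min; less 30 min break → 7 h 50 min

7 h 50 min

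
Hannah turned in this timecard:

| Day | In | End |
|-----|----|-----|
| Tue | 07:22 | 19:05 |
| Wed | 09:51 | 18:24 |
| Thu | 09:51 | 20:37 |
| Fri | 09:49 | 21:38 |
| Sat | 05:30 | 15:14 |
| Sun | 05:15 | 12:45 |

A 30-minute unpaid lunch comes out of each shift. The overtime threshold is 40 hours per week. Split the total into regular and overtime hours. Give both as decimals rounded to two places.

Regular 40.00 hours, overtime 17.08 hours

Tue: 07:22–19:05 = 11 h 43 min; less 30 min break → 11 h 13 min
Wed: 09:51–18:24 = 8 h 33 min; less 30 min break → 8 h 3 min
Thu: 09:51–20:37 = 10 h 46 min; less 30 min break → 10 h 16 min
Fri: 09:49–21:38 = 11 h 49 min; less 30 min break → 11 h 19 min
Sat: 05:30–15:14 = 9 h 44 min; less 30 min break → 9 h 14 min
Sun: 05:15–12:45 = 7 h 30 min; less 30 min break → 7 h 0 min
Total worked: 57 h 5 min = 57.08 h.
Threshold 40 h → overtime 17 h 5 min, regular 40 h 0 min.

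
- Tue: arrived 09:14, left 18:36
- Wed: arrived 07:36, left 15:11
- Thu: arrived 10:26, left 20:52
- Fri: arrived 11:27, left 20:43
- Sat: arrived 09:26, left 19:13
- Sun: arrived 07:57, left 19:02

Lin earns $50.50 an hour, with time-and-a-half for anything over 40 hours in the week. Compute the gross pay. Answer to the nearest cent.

$3346.89

Tue: 09:14–18:36 = 9 h 22 min
Wed: 07:36–15:11 = 7 h 35 min
Thu: 10:26–20:52 = 10 h 26 min
Fri: 11:27–20:43 = 9 h 16 min
Sat: 09:26–19:13 = 9 h 47 min
Sun: 07:57–19:02 = 11 h 5 min
Total worked: 57 h 31 min = 3451 min.
Regular 40 h 0 min = 2400 min at $50.50/h; overtime 17 h 31 min = 1051 min at $75.75/h.
Pay = (2400 × $50.50 + 1051 × $75.75) ÷ 60 = $3346.89.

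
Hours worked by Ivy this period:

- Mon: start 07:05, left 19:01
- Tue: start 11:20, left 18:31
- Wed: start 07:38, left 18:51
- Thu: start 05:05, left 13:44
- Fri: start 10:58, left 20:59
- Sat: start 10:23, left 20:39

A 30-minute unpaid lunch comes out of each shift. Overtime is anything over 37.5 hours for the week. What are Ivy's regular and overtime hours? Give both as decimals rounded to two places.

Regular 37.50 hours, overtime 18.77 hours

Mon: 07:05–19:01 = 11 h 56 min; less 30 min break → 11 h 26 min
Tue: 11:20–18:31 = 7 h 11 min; less 30 min break → 6 h 41 min
Wed: 07:38–18:51 = 11 h 13 min; less 30 min break → 10 h 43 min
Thu: 05:05–13:44 = 8 h 39 min; less 30 min break → 8 h 9 min
Fri: 10:58–20:59 = 10 h 1 min; less 30 min break → 9 h 31 min
Sat: 10:23–20:39 = 10 h 16 min; less 30 min break → 9 h 46 min
Total worked: 56 h 16 min = 56.27 h.
Threshold 37.5 h → overtime 18 h 46 min, regular 37 h 30 min.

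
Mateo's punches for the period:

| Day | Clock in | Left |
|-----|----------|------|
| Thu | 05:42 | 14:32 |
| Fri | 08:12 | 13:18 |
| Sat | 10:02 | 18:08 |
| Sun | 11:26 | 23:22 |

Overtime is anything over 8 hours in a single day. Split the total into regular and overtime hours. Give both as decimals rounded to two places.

Thu: 05:42–14:32 = 8 h 50 min
Fri: 08:12–13:18 = 5 h 6 min
Sat: 10:02–18:08 = 8 h 6 min
Sun: 11:26–23:22 = 11 h 56 min
Thu reg 8 h 0 min / OT 0 h 50 min; Fri reg 5 h 6 min / OT 0 h 0 min; Sat reg 8 h 0 min / OT 0 h 6 min; Sun reg 8 h 0 min / OT 3 h 56 min.
Totals: regular 29 h 6 min, overtime 4 h 52 min.

Regular 29.10 hours, overtime 4.87 hours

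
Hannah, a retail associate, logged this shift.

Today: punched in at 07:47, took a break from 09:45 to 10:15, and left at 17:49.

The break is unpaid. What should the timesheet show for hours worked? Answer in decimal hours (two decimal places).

9.53 hours

Today: 07:47–17:49 = 10 h 2 min; less 30 min break → 9 h 32 min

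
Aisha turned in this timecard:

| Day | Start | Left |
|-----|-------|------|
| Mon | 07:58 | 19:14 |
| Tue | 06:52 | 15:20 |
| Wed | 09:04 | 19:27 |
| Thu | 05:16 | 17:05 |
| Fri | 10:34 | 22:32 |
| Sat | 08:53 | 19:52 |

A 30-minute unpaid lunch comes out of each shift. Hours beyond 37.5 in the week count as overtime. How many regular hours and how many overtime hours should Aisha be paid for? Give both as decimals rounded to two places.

Mon: 07:58–19:14 = 11 h 16 min; less 30 min break → 10 h 46 min
Tue: 06:52–15:20 = 8 h 28 min; less 30 min break → 7 h 58 min
Wed: 09:04–19:27 = 10 h 23 min; less 30 min break → 9 h 53 min
Thu: 05:16–17:05 = 11 h 49 min; less 30 min break → 11 h 19 min
Fri: 10:34–22:32 = 11 h 58 min; less 30 min break → 11 h 28 min
Sat: 08:53–19:52 = 10 h 59 min; less 30 min break → 10 h 29 min
Total worked: 61 h 53 min = 61.88 h.
Threshold 37.5 h → overtime 24 h 23 min, regular 37 h 30 min.

Regular 37.50 hours, overtime 24.38 hours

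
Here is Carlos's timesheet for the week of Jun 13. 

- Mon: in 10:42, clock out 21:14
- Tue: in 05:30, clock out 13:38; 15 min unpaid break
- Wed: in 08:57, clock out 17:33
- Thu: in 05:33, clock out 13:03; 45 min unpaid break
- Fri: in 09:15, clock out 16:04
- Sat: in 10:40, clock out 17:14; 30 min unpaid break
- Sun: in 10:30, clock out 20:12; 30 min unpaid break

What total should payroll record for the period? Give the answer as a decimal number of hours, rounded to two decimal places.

Mon: 10:42–21:14 = 10 h 32 min
Tue: 05:30–13:38 = 8 h 8 min; less 15 min break → 7 h 53 min
Wed: 08:57–17:33 = 8 h 36 min
Thu: 05:33–13:03 = 7 h 30 min; less 45 min break → 6 h 45 min
Fri: 09:15–16:04 = 6 h 49 min
Sat: 10:40–17:14 = 6 h 34 min; less 30 min break → 6 h 4 min
Sun: 10:30–20:12 = 9 h 42 min; less 30 min break → 9 h 12 min
Total: 10 h 32 min + 7 h 53 min + 8 h 36 min + 6 h 45 min + 6 h 49 min + 6 h 4 min + 9 h 12 min = 55 h 51 min.

55.85 hours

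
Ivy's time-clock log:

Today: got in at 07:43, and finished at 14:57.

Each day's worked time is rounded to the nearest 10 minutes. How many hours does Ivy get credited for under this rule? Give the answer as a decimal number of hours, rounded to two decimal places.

Today: 07:43–14:57 = 7 h 14 min → rounds to 7 h 10 min

7.17 hours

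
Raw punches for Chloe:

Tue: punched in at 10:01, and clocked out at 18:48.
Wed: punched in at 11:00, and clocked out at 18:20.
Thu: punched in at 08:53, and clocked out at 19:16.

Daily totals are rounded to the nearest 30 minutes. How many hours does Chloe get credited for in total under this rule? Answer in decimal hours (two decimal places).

Tue: 10:01–18:48 = 8 h 47 min → rounds to 9 h 0 min
Wed: 11:00–18:20 = 7 h 20 min → rounds to 7 h 30 min
Thu: 08:53–19:16 = 10 h 23 min → rounds to 10 h 30 min
Total credited: 27 h 0 min.

27.00 hours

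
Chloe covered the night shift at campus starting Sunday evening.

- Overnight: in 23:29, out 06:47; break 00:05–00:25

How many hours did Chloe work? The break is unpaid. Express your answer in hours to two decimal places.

6.97 hours

Overnight: 23:29 → midnight = 0 h 31 min; midnight → 06:47 = 6 h 47 min; span 7 h 18 min; less 20 min break → 6 h 58 min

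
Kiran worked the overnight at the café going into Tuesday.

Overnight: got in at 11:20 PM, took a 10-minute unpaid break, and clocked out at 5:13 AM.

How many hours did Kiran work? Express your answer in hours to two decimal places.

5.72 hours

Overnight: 11:20 PM → midnight = 0 h 40 min; midnight → 5:13 AM = 5 h 13 min; span 5 h 53 min; less 10 min break → 5 h 43 min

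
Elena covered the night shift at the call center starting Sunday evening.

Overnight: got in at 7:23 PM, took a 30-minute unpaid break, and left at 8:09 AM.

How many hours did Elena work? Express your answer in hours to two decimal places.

Overnight: 7:23 PM → midnight = 4 h 37 min; midnight → 8:09 AM = 8 h 9 min; span 12 h 46 min; less 30 min break → 12 h 16 min

12.27 hours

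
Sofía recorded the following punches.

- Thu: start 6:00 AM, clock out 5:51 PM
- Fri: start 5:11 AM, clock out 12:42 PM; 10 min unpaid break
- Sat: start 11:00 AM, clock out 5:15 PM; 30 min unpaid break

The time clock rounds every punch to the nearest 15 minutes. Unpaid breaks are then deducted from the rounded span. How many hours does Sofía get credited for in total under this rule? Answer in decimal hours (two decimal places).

Thu: in 6:00 AM→6:00 AM, out 5:51 PM→5:45 PM; 11 h 45 min
Fri: in 5:11 AM→5:15 AM, out 12:42 PM→12:45 PM; 7 h 30 min − 10 min = 7 h 20 min
Sat: in 11:00 AM→11:00 AM, out 5:15 PM→5:15 PM; 6 h 15 min − 30 min = 5 h 45 min
Total credited: 24 h 50 min.

24.83 hours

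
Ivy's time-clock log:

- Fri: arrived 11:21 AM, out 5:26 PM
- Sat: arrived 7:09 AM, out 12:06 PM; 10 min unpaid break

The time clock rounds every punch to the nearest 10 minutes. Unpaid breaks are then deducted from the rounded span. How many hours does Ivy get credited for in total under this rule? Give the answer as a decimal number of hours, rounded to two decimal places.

11.00 hours

Fri: in 11:21 AM→11:20 AM, out 5:26 PM→5:30 PM; 6 h 10 min
Sat: in 7:09 AM→7:10 AM, out 12:06 PM→12:10 PM; 5 h 0 min − 10 min = 4 h 50 min
Total credited: 11 h 0 min.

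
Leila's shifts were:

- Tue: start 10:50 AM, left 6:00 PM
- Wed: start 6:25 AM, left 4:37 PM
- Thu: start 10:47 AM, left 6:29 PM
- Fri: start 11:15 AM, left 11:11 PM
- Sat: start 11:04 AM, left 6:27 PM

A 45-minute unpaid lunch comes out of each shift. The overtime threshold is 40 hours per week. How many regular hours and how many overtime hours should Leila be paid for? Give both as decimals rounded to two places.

Regular 40.00 hours, overtime 0.63 hours

Tue: 10:50 AM–6:00 PM = 7 h 10 min; less 45 min break → 6 h 25 min
Wed: 6:25 AM–4:37 PM = 10 h 12 min; less 45 min break → 9 h 27 min
Thu: 10:47 AM–6:29 PM = 7 h 42 min; less 45 min break → 6 h 57 min
Fri: 11:15 AM–11:11 PM = 11 h 56 min; less 45 min break → 11 h 11 min
Sat: 11:04 AM–6:27 PM = 7 h 23 min; less 45 min break → 6 h 38 min
Total worked: 40 h 38 min = 40.63 h.
Threshold 40 h → overtime 0 h 38 min, regular 40 h 0 min.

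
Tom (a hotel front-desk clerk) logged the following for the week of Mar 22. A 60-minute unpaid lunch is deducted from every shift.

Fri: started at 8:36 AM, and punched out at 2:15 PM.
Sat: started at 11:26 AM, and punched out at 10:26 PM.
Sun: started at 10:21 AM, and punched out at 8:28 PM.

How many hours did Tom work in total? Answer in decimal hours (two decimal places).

23.77 hours

Fri: 8:36 AM–2:15 PM = 5 h 39 min; less 60 min break → 4 h 39 min
Sat: 11:26 AM–10:26 PM = 11 h 0 min; less 60 min break → 10 h 0 min
Sun: 10:21 AM–8:28 PM = 10 h 7 min; less 60 min break → 9 h 7 min
Total: 4 h 39 min + 10 h 0 min + 9 h 7 min = 23 h 46 min.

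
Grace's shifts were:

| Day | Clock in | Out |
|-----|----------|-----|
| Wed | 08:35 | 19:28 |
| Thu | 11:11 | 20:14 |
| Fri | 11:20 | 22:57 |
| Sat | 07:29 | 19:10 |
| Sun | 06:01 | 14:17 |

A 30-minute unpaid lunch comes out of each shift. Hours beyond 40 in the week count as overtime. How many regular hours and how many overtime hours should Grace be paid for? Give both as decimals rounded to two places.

Wed: 08:35–19:28 = 10 h 53 min; less 30 min break → 10 h 23 min
Thu: 11:11–20:14 = 9 h 3 min; less 30 min break → 8 h 33 min
Fri: 11:20–22:57 = 11 h 37 min; less 30 min break → 11 h 7 min
Sat: 07:29–19:10 = 11 h 41 min; less 30 min break → 11 h 11 min
Sun: 06:01–14:17 = 8 h 16 min; less 30 min break → 7 h 46 min
Total worked: 49 h 0 min = 49.00 h.
Threshold 40 h → overtime 9 h 0 min, regular 40 h 0 min.

Regular 40.00 hours, overtime 9.00 hours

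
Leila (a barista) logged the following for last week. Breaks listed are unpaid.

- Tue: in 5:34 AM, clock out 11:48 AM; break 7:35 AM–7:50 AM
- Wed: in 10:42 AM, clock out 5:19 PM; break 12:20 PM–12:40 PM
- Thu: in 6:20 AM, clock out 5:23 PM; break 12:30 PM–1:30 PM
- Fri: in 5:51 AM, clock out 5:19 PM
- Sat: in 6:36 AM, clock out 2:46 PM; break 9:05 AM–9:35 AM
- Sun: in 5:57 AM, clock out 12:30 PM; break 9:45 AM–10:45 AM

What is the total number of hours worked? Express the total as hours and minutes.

Tue: 5:34 AM–11:48 AM = 6 h 14 min; less 15 min break → 5 h 59 min
Wed: 10:42 AM–5:19 PM = 6 h 37 min; less 20 min break → 6 h 17 min
Thu: 6:20 AM–5:23 PM = 11 h 3 min; less 60 min break → 10 h 3 min
Fri: 5:51 AM–5:19 PM = 11 h 28 min
Sat: 6:36 AM–2:46 PM = 8 h 10 min; less 30 min break → 7 h 40 min
Sun: 5:57 AM–12:30 PM = 6 h 33 min; less 60 min break → 5 h 33 min
Total: 5 h 59 min + 6 h 17 min + 10 h 3 min + 11 h 28 min + 7 h 40 min + 5 h 33 min = 47 h 0 min.

47 h 0 min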